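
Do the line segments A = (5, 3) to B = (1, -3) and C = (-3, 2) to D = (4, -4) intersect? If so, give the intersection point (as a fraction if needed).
Yes; intersection at (5/3, -2) (t = 5/6 on AB, s = 2/3 on CD)

Parametrize AB as A + t(B − A) = (5 + -4 t, 3 + -6 t) and CD as C + s(D − C) = (-3 + 7 s, 2 + -6 s). Solve the linear system for (t, s). Determinant = -66 ≠ 0, so a unique intersection of the containing lines exists. Solution: t = 5/6, s = 2/3 — both in [0, 1], so the segments cross. Intersection point: (5/3, -2).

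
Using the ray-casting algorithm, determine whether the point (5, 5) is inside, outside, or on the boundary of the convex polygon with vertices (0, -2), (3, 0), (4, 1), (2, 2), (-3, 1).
The point (5, 5) lies strictly outside the polygon

Cast a horizontal ray to the right from the query point and count how many polygon edges it crosses (each edge strictly once or zero times, handled with the usual half-open convention). 
Parity of crossings → even ⇒ outside.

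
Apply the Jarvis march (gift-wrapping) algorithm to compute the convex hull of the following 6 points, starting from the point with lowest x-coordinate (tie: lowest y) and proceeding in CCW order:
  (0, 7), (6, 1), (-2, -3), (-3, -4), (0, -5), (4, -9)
Hull (CCW) = [(-3, -4), (4, -9), (6, 1), (0, 7)]

Jarvis march: at each step, from the current hull vertex p, select the next vertex q as the point such that every other point lies strictly to the left of (or on) the directed line p → q. (Equivalently: for every other point r, the cross product (q − p) × (r − p) ≥ 0.)
Starting point (lowest x, tie lowest y): (-3, -4). Wrap until returning to start. Resulting hull: (-3, -4), (4, -9), (6, 1), (0, 7).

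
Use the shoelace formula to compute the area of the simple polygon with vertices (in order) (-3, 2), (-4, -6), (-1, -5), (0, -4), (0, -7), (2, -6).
Area = 22

Shoelace formula: Area = (1/2) |Σ_i (x_i · y_{i+1} − x_{i+1} · y_i)| (indices mod n). Compute each cross term:
  (-3)(-6) − (-4)(2) = 26
  (-4)(-5) − (-1)(-6) = 14
  (-1)(-4) − (0)(-5) = 4
  (0)(-7) − (0)(-4) = 0
  (0)(-6) − (2)(-7) = 14
  (2)(2) − (-3)(-6) = -14
Sum = 44, so (signed) Area = 44/2 = 22, |Area| = 22.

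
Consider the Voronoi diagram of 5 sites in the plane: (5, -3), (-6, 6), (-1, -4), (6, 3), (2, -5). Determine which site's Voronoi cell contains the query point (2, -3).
Nearest site = (2, -5)

The Voronoi cell of site s contains exactly those query points closer to s than to any other site. Compute squared distances from q = (2, -3) to each site:
  (2 − 2)² + (-5 − -3)² = 4
  (5 − 2)² + (-3 − -3)² = 9
  (-1 − 2)² + (-4 − -3)² = 10
  (6 − 2)² + (3 − -3)² = 52
  (-6 − 2)² + (6 − -3)² = 145
Minimum is attained by (2, -5), so q lies in its Voronoi cell.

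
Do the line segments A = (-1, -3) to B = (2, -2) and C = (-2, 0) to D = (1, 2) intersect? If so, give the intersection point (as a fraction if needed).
No (intersection of containing lines falls outside at least one segment)

Parametrize and solve: t = -11/3, s = -10/3. At least one of these is outside [0, 1], so the segments do not intersect.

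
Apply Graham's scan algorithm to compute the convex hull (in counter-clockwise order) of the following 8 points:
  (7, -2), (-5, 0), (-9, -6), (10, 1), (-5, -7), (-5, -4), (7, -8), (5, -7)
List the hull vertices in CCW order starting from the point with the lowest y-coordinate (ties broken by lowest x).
Hull (CCW) = [(7, -8), (10, 1), (-5, 0), (-9, -6), (-5, -7)]

Graham scan procedure:
  1. Find the pivot p₀ = point with lowest y (tie → lowest x): (7, -8).
  2. Sort the remaining points by polar angle around p₀.
  3. Walk through sorted points, maintaining a stack; pop the top while the last three entries make a non-left turn (cross product ≤ 0).
  4. Final stack is the convex hull in CCW order: (7, -8), (10, 1), (-5, 0), (-9, -6), (-5, -7).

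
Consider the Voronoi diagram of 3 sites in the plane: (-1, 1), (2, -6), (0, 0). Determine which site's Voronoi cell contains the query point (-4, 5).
Nearest site = (-1, 1)

The Voronoi cell of site s contains exactly those query points closer to s than to any other site. Compute squared distances from q = (-4, 5) to each site:
  (-1 − -4)² + (1 − 5)² = 25
  (0 − -4)² + (0 − 5)² = 41
  (2 − -4)² + (-6 − 5)² = 157
Minimum is attained by (-1, 1), so q lies in its Voronoi cell.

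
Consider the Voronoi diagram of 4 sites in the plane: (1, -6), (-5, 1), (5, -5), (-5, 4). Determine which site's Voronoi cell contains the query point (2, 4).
Nearest site = (-5, 4)

The Voronoi cell of site s contains exactly those query points closer to s than to any other site. Compute squared distances from q = (2, 4) to each site:
  (-5 − 2)² + (4 − 4)² = 49
  (-5 − 2)² + (1 − 4)² = 58
  (5 − 2)² + (-5 − 4)² = 90
  (1 − 2)² + (-6 − 4)² = 101
Minimum is attained by (-5, 4), so q lies in its Voronoi cell.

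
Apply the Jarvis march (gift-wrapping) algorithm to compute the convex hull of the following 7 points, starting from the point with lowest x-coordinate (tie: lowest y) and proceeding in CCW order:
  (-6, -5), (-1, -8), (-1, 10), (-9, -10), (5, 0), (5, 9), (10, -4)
Hull (CCW) = [(-9, -10), (-1, -8), (10, -4), (5, 9), (-1, 10)]

Jarvis march: at each step, from the current hull vertex p, select the next vertex q as the point such that every other point lies strictly to the left of (or on) the directed line p → q. (Equivalently: for every other point r, the cross product (q − p) × (r − p) ≥ 0.)
Starting point (lowest x, tie lowest y): (-9, -10). Wrap until returning to start. Resulting hull: (-9, -10), (-1, -8), (10, -4), (5, 9), (-1, 10).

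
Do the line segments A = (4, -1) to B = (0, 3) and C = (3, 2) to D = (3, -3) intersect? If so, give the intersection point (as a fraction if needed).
Yes; intersection at (3, 0) (t = 1/4 on AB, s = 2/5 on CD)

Parametrize AB as A + t(B − A) = (4 + -4 t, -1 + 4 t) and CD as C + s(D − C) = (3 + 0 s, 2 + -5 s). Solve the linear system for (t, s). Determinant = -20 ≠ 0, so a unique intersection of the containing lines exists. Solution: t = 1/4, s = 2/5 — both in [0, 1], so the segments cross. Intersection point: (3, 0).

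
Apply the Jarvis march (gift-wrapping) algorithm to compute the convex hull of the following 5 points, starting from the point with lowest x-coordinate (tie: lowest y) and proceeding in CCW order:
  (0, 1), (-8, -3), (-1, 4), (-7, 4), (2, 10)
Hull (CCW) = [(-8, -3), (0, 1), (2, 10), (-7, 4)]

Jarvis march: at each step, from the current hull vertex p, select the next vertex q as the point such that every other point lies strictly to the left of (or on) the directed line p → q. (Equivalently: for every other point r, the cross product (q − p) × (r − p) ≥ 0.)
Starting point (lowest x, tie lowest y): (-8, -3). Wrap until returning to start. Resulting hull: (-8, -3), (0, 1), (2, 10), (-7, 4).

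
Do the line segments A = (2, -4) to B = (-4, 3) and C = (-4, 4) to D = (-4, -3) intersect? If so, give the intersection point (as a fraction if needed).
Yes; intersection at (-4, 3) (t = 1 on AB, s = 1/7 on CD)

Parametrize AB as A + t(B − A) = (2 + -6 t, -4 + 7 t) and CD as C + s(D − C) = (-4 + 0 s, 4 + -7 s). Solve the linear system for (t, s). Determinant = -42 ≠ 0, so a unique intersection of the containing lines exists. Solution: t = 1, s = 1/7 — both in [0, 1], so the segments cross. Intersection point: (-4, 3).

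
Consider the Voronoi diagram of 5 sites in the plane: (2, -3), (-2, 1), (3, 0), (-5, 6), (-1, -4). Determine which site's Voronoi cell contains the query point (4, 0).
Nearest site = (3, 0)

The Voronoi cell of site s contains exactly those query points closer to s than to any other site. Compute squared distances from q = (4, 0) to each site:
  (3 − 4)² + (0 − 0)² = 1
  (2 − 4)² + (-3 − 0)² = 13
  (-2 − 4)² + (1 − 0)² = 37
  (-1 − 4)² + (-4 − 0)² = 41
  (-5 − 4)² + (6 − 0)² = 117
Minimum is attained by (3, 0), so q lies in its Voronoi cell.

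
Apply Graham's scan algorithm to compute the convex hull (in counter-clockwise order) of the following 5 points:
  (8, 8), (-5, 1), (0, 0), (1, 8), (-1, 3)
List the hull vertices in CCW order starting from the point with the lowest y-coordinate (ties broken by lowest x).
Hull (CCW) = [(0, 0), (8, 8), (1, 8), (-5, 1)]

Graham scan procedure:
  1. Find the pivot p₀ = point with lowest y (tie → lowest x): (0, 0).
  2. Sort the remaining points by polar angle around p₀.
  3. Walk through sorted points, maintaining a stack; pop the top while the last three entries make a non-left turn (cross product ≤ 0).
  4. Final stack is the convex hull in CCW order: (0, 0), (8, 8), (1, 8), (-5, 1).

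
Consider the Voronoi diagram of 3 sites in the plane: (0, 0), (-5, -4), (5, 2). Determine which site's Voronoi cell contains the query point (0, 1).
Nearest site = (0, 0)

The Voronoi cell of site s contains exactly those query points closer to s than to any other site. Compute squared distances from q = (0, 1) to each site:
  (0 − 0)² + (0 − 1)² = 1
  (5 − 0)² + (2 − 1)² = 26
  (-5 − 0)² + (-4 − 1)² = 50
Minimum is attained by (0, 0), so q lies in its Voronoi cell.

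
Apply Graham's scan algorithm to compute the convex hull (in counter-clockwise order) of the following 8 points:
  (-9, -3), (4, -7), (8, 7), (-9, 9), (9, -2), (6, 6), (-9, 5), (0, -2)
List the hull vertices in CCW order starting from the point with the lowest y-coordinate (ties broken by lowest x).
Hull (CCW) = [(4, -7), (9, -2), (8, 7), (-9, 9), (-9, -3)]

Graham scan procedure:
  1. Find the pivot p₀ = point with lowest y (tie → lowest x): (4, -7).
  2. Sort the remaining points by polar angle around p₀.
  3. Walk through sorted points, maintaining a stack; pop the top while the last three entries make a non-left turn (cross product ≤ 0).
  4. Final stack is the convex hull in CCW order: (4, -7), (9, -2), (8, 7), (-9, 9), (-9, -3).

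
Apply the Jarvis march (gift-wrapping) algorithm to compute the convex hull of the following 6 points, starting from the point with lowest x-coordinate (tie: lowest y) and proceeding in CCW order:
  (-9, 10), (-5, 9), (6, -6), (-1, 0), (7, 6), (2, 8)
Hull (CCW) = [(-9, 10), (-1, 0), (6, -6), (7, 6), (2, 8)]

Jarvis march: at each step, from the current hull vertex p, select the next vertex q as the point such that every other point lies strictly to the left of (or on) the directed line p → q. (Equivalently: for every other point r, the cross product (q − p) × (r − p) ≥ 0.)
Starting point (lowest x, tie lowest y): (-9, 10). Wrap until returning to start. Resulting hull: (-9, 10), (-1, 0), (6, -6), (7, 6), (2, 8).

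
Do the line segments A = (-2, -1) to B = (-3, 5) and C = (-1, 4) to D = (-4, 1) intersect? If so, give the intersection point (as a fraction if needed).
Yes; intersection at (-18/7, 17/7) (t = 4/7 on AB, s = 11/21 on CD)

Parametrize AB as A + t(B − A) = (-2 + -1 t, -1 + 6 t) and CD as C + s(D − C) = (-1 + -3 s, 4 + -3 s). Solve the linear system for (t, s). Determinant = -21 ≠ 0, so a unique intersection of the containing lines exists. Solution: t = 4/7, s = 11/21 — both in [0, 1], so the segments cross. Intersection point: (-18/7, 17/7).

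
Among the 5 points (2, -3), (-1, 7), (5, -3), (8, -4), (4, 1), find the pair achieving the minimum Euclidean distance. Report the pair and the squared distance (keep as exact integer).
Pair = ((2, -3), (5, -3)); squared distance = 9

Compute all C(5, 2) = 10 pairwise squared distances (x_i − x_j)² + (y_i − y_j)². The minimum is 9, attained by the pair ((2, -3), (5, -3)).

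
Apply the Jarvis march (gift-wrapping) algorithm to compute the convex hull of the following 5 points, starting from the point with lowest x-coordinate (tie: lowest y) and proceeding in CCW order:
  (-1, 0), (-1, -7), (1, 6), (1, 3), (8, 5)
Hull (CCW) = [(-1, -7), (8, 5), (1, 6), (-1, 0)]

Jarvis march: at each step, from the current hull vertex p, select the next vertex q as the point such that every other point lies strictly to the left of (or on) the directed line p → q. (Equivalently: for every other point r, the cross product (q − p) × (r − p) ≥ 0.)
Starting point (lowest x, tie lowest y): (-1, -7). Wrap until returning to start. Resulting hull: (-1, -7), (8, 5), (1, 6), (-1, 0).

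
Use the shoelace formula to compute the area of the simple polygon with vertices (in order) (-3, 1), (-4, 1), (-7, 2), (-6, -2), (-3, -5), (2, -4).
Area = 31

Shoelace formula: Area = (1/2) |Σ_i (x_i · y_{i+1} − x_{i+1} · y_i)| (indices mod n). Compute each cross term:
  (-3)(1) − (-4)(1) = 1
  (-4)(2) − (-7)(1) = -1
  (-7)(-2) − (-6)(2) = 26
  (-6)(-5) − (-3)(-2) = 24
  (-3)(-4) − (2)(-5) = 22
  (2)(1) − (-3)(-4) = -10
Sum = 62, so (signed) Area = 62/2 = 31, |Area| = 31.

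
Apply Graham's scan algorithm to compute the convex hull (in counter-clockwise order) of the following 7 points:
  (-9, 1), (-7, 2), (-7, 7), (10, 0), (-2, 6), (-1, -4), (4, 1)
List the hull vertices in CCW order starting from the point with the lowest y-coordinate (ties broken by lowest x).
Hull (CCW) = [(-1, -4), (10, 0), (-2, 6), (-7, 7), (-9, 1)]

Graham scan procedure:
  1. Find the pivot p₀ = point with lowest y (tie → lowest x): (-1, -4).
  2. Sort the remaining points by polar angle around p₀.
  3. Walk through sorted points, maintaining a stack; pop the top while the last three entries make a non-left turn (cross product ≤ 0).
  4. Final stack is the convex hull in CCW order: (-1, -4), (10, 0), (-2, 6), (-7, 7), (-9, 1).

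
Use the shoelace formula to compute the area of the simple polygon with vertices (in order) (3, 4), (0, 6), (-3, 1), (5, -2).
Area = 63/2

Shoelace formula: Area = (1/2) |Σ_i (x_i · y_{i+1} − x_{i+1} · y_i)| (indices mod n). Compute each cross term:
  (3)(6) − (0)(4) = 18
  (0)(1) − (-3)(6) = 18
  (-3)(-2) − (5)(1) = 1
  (5)(4) − (3)(-2) = 26
Sum = 63, so (signed) Area = 63/2 = 63/2, |Area| = 63/2.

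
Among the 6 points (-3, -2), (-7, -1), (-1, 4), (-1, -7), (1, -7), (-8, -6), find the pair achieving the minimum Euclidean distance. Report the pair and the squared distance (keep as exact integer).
Pair = ((-1, -7), (1, -7)); squared distance = 4

Compute all C(6, 2) = 15 pairwise squared distances (x_i − x_j)² + (y_i − y_j)². The minimum is 4, attained by the pair ((-1, -7), (1, -7)).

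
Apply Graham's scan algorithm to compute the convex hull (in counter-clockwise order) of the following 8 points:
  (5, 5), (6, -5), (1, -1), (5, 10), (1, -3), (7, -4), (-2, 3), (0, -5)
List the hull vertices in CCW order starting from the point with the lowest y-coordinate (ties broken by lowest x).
Hull (CCW) = [(0, -5), (6, -5), (7, -4), (5, 10), (-2, 3)]

Graham scan procedure:
  1. Find the pivot p₀ = point with lowest y (tie → lowest x): (0, -5).
  2. Sort the remaining points by polar angle around p₀.
  3. Walk through sorted points, maintaining a stack; pop the top while the last three entries make a non-left turn (cross product ≤ 0).
  4. Final stack is the convex hull in CCW order: (0, -5), (6, -5), (7, -4), (5, 10), (-2, 3).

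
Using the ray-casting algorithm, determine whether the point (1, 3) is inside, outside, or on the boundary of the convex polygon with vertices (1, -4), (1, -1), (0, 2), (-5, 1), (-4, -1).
The point (1, 3) lies strictly outside the polygon

Cast a horizontal ray to the right from the query point and count how many polygon edges it crosses (each edge strictly once or zero times, handled with the usual half-open convention). 
Parity of crossings → even ⇒ outside.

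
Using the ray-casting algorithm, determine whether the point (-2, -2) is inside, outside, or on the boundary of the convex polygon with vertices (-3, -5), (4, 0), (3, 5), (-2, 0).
The point (-2, -2) lies strictly inside the polygon

Cast a horizontal ray to the right from the query point and count how many polygon edges it crosses (each edge strictly once or zero times, handled with the usual half-open convention). 
Parity of crossings → odd ⇒ inside.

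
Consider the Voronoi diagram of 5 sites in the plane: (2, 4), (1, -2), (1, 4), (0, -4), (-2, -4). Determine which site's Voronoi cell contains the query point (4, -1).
Nearest site = (1, -2)

The Voronoi cell of site s contains exactly those query points closer to s than to any other site. Compute squared distances from q = (4, -1) to each site:
  (1 − 4)² + (-2 − -1)² = 10
  (0 − 4)² + (-4 − -1)² = 25
  (2 − 4)² + (4 − -1)² = 29
  (1 − 4)² + (4 − -1)² = 34
  (-2 − 4)² + (-4 − -1)² = 45
Minimum is attained by (1, -2), so q lies in its Voronoi cell.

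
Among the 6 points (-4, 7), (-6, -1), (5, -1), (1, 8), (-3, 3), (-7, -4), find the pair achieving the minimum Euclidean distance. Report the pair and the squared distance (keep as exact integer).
Pair = ((-6, -1), (-7, -4)); squared distance = 10

Compute all C(6, 2) = 15 pairwise squared distances (x_i − x_j)² + (y_i − y_j)². The minimum is 10, attained by the pair ((-6, -1), (-7, -4)).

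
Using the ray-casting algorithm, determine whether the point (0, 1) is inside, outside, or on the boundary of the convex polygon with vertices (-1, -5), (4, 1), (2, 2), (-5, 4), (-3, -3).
The point (0, 1) lies strictly inside the polygon

Cast a horizontal ray to the right from the query point and count how many polygon edges it crosses (each edge strictly once or zero times, handled with the usual half-open convention). 
Parity of crossings → odd ⇒ inside.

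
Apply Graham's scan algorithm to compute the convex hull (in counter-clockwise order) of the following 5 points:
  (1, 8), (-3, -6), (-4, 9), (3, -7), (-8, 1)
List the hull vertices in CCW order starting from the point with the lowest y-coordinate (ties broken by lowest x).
Hull (CCW) = [(3, -7), (1, 8), (-4, 9), (-8, 1), (-3, -6)]

Graham scan procedure:
  1. Find the pivot p₀ = point with lowest y (tie → lowest x): (3, -7).
  2. Sort the remaining points by polar angle around p₀.
  3. Walk through sorted points, maintaining a stack; pop the top while the last three entries make a non-left turn (cross product ≤ 0).
  4. Final stack is the convex hull in CCW order: (3, -7), (1, 8), (-4, 9), (-8, 1), (-3, -6).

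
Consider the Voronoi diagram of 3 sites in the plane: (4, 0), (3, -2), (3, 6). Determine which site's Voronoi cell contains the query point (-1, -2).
Nearest site = (3, -2)

The Voronoi cell of site s contains exactly those query points closer to s than to any other site. Compute squared distances from q = (-1, -2) to each site:
  (3 − -1)² + (-2 − -2)² = 16
  (4 − -1)² + (0 − -2)² = 29
  (3 − -1)² + (6 − -2)² = 80
Minimum is attained by (3, -2), so q lies in its Voronoi cell.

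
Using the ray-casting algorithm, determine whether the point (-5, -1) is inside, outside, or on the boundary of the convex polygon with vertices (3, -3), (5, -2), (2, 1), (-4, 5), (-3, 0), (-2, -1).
The point (-5, -1) lies strictly outside the polygon

Cast a horizontal ray to the right from the query point and count how many polygon edges it crosses (each edge strictly once or zero times, handled with the usual half-open convention). 
Parity of crossings → even ⇒ outside.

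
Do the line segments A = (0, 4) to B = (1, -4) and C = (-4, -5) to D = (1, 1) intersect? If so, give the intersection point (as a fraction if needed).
Yes; intersection at (21/46, 8/23) (t = 21/46 on AB, s = 41/46 on CD)

Parametrize AB as A + t(B − A) = (0 + 1 t, 4 + -8 t) and CD as C + s(D − C) = (-4 + 5 s, -5 + 6 s). Solve the linear system for (t, s). Determinant = -46 ≠ 0, so a unique intersection of the containing lines exists. Solution: t = 21/46, s = 41/46 — both in [0, 1], so the segments cross. Intersection point: (21/46, 8/23).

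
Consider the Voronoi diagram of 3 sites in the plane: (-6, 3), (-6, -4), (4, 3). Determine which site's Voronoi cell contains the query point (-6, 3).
Nearest site = (-6, 3)

The Voronoi cell of site s contains exactly those query points closer to s than to any other site. Compute squared distances from q = (-6, 3) to each site:
  (-6 − -6)² + (3 − 3)² = 0
  (-6 − -6)² + (-4 − 3)² = 49
  (4 − -6)² + (3 − 3)² = 100
Minimum is attained by (-6, 3), so q lies in its Voronoi cell.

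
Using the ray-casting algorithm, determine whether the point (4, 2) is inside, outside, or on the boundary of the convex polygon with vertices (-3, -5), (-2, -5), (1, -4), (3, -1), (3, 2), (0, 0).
The point (4, 2) lies strictly outside the polygon

Cast a horizontal ray to the right from the query point and count how many polygon edges it crosses (each edge strictly once or zero times, handled with the usual half-open convention). 
Parity of crossings → even ⇒ outside.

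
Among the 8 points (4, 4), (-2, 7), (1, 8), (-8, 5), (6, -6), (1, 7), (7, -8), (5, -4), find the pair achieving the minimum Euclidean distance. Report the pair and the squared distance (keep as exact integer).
Pair = ((1, 8), (1, 7)); squared distance = 1

Compute all C(8, 2) = 28 pairwise squared distances (x_i − x_j)² + (y_i − y_j)². The minimum is 1, attained by the pair ((1, 8), (1, 7)).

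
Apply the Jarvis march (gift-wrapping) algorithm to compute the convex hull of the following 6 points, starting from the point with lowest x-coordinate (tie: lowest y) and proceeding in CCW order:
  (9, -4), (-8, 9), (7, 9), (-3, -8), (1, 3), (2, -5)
Hull (CCW) = [(-8, 9), (-3, -8), (9, -4), (7, 9)]

Jarvis march: at each step, from the current hull vertex p, select the next vertex q as the point such that every other point lies strictly to the left of (or on) the directed line p → q. (Equivalently: for every other point r, the cross product (q − p) × (r − p) ≥ 0.)
Starting point (lowest x, tie lowest y): (-8, 9). Wrap until returning to start. Resulting hull: (-8, 9), (-3, -8), (9, -4), (7, 9).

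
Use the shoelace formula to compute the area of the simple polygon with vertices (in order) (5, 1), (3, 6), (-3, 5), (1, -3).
Area = 40

Shoelace formula: Area = (1/2) |Σ_i (x_i · y_{i+1} − x_{i+1} · y_i)| (indices mod n). Compute each cross term:
  (5)(6) − (3)(1) = 27
  (3)(5) − (-3)(6) = 33
  (-3)(-3) − (1)(5) = 4
  (1)(1) − (5)(-3) = 16
Sum = 80, so (signed) Area = 80/2 = 40, |Area| = 40.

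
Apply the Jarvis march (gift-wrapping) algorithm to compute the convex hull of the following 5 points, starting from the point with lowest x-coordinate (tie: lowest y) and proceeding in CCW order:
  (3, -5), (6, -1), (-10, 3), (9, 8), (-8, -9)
Hull (CCW) = [(-10, 3), (-8, -9), (3, -5), (6, -1), (9, 8)]

Jarvis march: at each step, from the current hull vertex p, select the next vertex q as the point such that every other point lies strictly to the left of (or on) the directed line p → q. (Equivalently: for every other point r, the cross product (q − p) × (r − p) ≥ 0.)
Starting point (lowest x, tie lowest y): (-10, 3). Wrap until returning to start. Resulting hull: (-10, 3), (-8, -9), (3, -5), (6, -1), (9, 8).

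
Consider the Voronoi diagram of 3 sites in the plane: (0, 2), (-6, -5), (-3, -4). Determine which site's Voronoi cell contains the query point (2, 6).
Nearest site = (0, 2)

The Voronoi cell of site s contains exactly those query points closer to s than to any other site. Compute squared distances from q = (2, 6) to each site:
  (0 − 2)² + (2 − 6)² = 20
  (-3 − 2)² + (-4 − 6)² = 125
  (-6 − 2)² + (-5 − 6)² = 185
Minimum is attained by (0, 2), so q lies in its Voronoi cell.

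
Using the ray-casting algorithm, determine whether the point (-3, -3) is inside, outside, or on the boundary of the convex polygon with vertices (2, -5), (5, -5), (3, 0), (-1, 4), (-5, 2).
The point (-3, -3) lies strictly outside the polygon

Cast a horizontal ray to the right from the query point and count how many polygon edges it crosses (each edge strictly once or zero times, handled with the usual half-open convention). 
Parity of crossings → even ⇒ outside.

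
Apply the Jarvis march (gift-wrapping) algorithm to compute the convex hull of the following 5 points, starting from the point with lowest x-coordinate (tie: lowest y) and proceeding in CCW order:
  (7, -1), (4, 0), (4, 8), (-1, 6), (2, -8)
Hull (CCW) = [(-1, 6), (2, -8), (7, -1), (4, 8)]

Jarvis march: at each step, from the current hull vertex p, select the next vertex q as the point such that every other point lies strictly to the left of (or on) the directed line p → q. (Equivalently: for every other point r, the cross product (q − p) × (r − p) ≥ 0.)
Starting point (lowest x, tie lowest y): (-1, 6). Wrap until returning to start. Resulting hull: (-1, 6), (2, -8), (7, -1), (4, 8).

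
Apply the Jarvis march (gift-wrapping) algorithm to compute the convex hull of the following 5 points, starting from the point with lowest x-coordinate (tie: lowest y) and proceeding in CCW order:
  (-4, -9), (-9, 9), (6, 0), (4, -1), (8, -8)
Hull (CCW) = [(-9, 9), (-4, -9), (8, -8), (6, 0)]

Jarvis march: at each step, from the current hull vertex p, select the next vertex q as the point such that every other point lies strictly to the left of (or on) the directed line p → q. (Equivalently: for every other point r, the cross product (q − p) × (r − p) ≥ 0.)
Starting point (lowest x, tie lowest y): (-9, 9). Wrap until returning to start. Resulting hull: (-9, 9), (-4, -9), (8, -8), (6, 0).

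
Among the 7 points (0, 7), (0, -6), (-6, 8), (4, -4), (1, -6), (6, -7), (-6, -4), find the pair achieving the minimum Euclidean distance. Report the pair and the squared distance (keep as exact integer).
Pair = ((0, -6), (1, -6)); squared distance = 1

Compute all C(7, 2) = 21 pairwise squared distances (x_i − x_j)² + (y_i − y_j)². The minimum is 1, attained by the pair ((0, -6), (1, -6)).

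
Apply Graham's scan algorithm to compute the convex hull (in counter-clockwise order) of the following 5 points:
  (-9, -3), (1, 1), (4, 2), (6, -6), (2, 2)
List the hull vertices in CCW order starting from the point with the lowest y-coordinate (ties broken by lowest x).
Hull (CCW) = [(6, -6), (4, 2), (2, 2), (-9, -3)]

Graham scan procedure:
  1. Find the pivot p₀ = point with lowest y (tie → lowest x): (6, -6).
  2. Sort the remaining points by polar angle around p₀.
  3. Walk through sorted points, maintaining a stack; pop the top while the last three entries make a non-left turn (cross product ≤ 0).
  4. Final stack is the convex hull in CCW order: (6, -6), (4, 2), (2, 2), (-9, -3).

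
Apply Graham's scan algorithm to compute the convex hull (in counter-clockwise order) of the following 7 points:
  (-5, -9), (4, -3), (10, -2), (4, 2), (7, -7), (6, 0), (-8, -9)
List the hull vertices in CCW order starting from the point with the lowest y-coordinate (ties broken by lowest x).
Hull (CCW) = [(-8, -9), (-5, -9), (7, -7), (10, -2), (4, 2)]

Graham scan procedure:
  1. Find the pivot p₀ = point with lowest y (tie → lowest x): (-8, -9).
  2. Sort the remaining points by polar angle around p₀.
  3. Walk through sorted points, maintaining a stack; pop the top while the last three entries make a non-left turn (cross product ≤ 0).
  4. Final stack is the convex hull in CCW order: (-8, -9), (-5, -9), (7, -7), (10, -2), (4, 2).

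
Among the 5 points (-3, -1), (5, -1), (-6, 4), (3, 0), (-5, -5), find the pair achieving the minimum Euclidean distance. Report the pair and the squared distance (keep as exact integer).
Pair = ((5, -1), (3, 0)); squared distance = 5

Compute all C(5, 2) = 10 pairwise squared distances (x_i − x_j)² + (y_i − y_j)². The minimum is 5, attained by the pair ((5, -1), (3, 0)).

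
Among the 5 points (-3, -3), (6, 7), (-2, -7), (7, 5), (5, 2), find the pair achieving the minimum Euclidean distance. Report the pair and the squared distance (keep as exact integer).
Pair = ((6, 7), (7, 5)); squared distance = 5

Compute all C(5, 2) = 10 pairwise squared distances (x_i − x_j)² + (y_i − y_j)². The minimum is 5, attained by the pair ((6, 7), (7, 5)).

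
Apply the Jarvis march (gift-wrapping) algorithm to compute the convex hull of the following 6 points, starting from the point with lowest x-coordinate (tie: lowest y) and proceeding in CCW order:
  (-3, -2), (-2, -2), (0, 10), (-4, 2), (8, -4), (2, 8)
Hull (CCW) = [(-4, 2), (-3, -2), (8, -4), (2, 8), (0, 10)]

Jarvis march: at each step, from the current hull vertex p, select the next vertex q as the point such that every other point lies strictly to the left of (or on) the directed line p → q. (Equivalently: for every other point r, the cross product (q − p) × (r − p) ≥ 0.)
Starting point (lowest x, tie lowest y): (-4, 2). Wrap until returning to start. Resulting hull: (-4, 2), (-3, -2), (8, -4), (2, 8), (0, 10).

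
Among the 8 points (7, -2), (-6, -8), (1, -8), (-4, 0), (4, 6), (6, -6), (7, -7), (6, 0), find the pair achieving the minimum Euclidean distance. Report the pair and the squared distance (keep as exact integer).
Pair = ((6, -6), (7, -7)); squared distance = 2

Compute all C(8, 2) = 28 pairwise squared distances (x_i − x_j)² + (y_i − y_j)². The minimum is 2, attained by the pair ((6, -6), (7, -7)).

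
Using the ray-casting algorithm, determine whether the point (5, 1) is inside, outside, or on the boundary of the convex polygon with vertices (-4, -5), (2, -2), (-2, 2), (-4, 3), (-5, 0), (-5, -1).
The point (5, 1) lies strictly outside the polygon

Cast a horizontal ray to the right from the query point and count how many polygon edges it crosses (each edge strictly once or zero times, handled with the usual half-open convention). 
Parity of crossings → even ⇒ outside.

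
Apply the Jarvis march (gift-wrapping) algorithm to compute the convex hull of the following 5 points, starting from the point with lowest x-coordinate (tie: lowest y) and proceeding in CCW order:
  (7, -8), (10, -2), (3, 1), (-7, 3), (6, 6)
Hull (CCW) = [(-7, 3), (7, -8), (10, -2), (6, 6)]

Jarvis march: at each step, from the current hull vertex p, select the next vertex q as the point such that every other point lies strictly to the left of (or on) the directed line p → q. (Equivalently: for every other point r, the cross product (q − p) × (r − p) ≥ 0.)
Starting point (lowest x, tie lowest y): (-7, 3). Wrap until returning to start. Resulting hull: (-7, 3), (7, -8), (10, -2), (6, 6).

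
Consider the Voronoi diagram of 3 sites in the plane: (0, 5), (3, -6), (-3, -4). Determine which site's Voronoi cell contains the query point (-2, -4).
Nearest site = (-3, -4)

The Voronoi cell of site s contains exactly those query points closer to s than to any other site. Compute squared distances from q = (-2, -4) to each site:
  (-3 − -2)² + (-4 − -4)² = 1
  (3 − -2)² + (-6 − -4)² = 29
  (0 − -2)² + (5 − -4)² = 85
Minimum is attained by (-3, -4), so q lies in its Voronoi cell.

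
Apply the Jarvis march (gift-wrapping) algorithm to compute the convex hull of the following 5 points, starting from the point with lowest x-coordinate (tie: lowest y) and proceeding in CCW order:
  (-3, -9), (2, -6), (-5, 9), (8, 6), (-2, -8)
Hull (CCW) = [(-5, 9), (-3, -9), (2, -6), (8, 6)]

Jarvis march: at each step, from the current hull vertex p, select the next vertex q as the point such that every other point lies strictly to the left of (or on) the directed line p → q. (Equivalently: for every other point r, the cross product (q − p) × (r − p) ≥ 0.)
Starting point (lowest x, tie lowest y): (-5, 9). Wrap until returning to start. Resulting hull: (-5, 9), (-3, -9), (2, -6), (8, 6).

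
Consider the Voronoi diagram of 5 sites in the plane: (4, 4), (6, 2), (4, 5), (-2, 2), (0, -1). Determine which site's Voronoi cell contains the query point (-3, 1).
Nearest site = (-2, 2)

The Voronoi cell of site s contains exactly those query points closer to s than to any other site. Compute squared distances from q = (-3, 1) to each site:
  (-2 − -3)² + (2 − 1)² = 2
  (0 − -3)² + (-1 − 1)² = 13
  (4 − -3)² + (4 − 1)² = 58
  (4 − -3)² + (5 − 1)² = 65
  (6 − -3)² + (2 − 1)² = 82
Minimum is attained by (-2, 2), so q lies in its Voronoi cell.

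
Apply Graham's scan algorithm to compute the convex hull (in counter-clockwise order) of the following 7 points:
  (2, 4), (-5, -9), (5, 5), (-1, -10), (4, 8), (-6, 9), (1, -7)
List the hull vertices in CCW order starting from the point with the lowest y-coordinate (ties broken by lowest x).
Hull (CCW) = [(-1, -10), (1, -7), (5, 5), (4, 8), (-6, 9), (-5, -9)]

Graham scan procedure:
  1. Find the pivot p₀ = point with lowest y (tie → lowest x): (-1, -10).
  2. Sort the remaining points by polar angle around p₀.
  3. Walk through sorted points, maintaining a stack; pop the top while the last three entries make a non-left turn (cross product ≤ 0).
  4. Final stack is the convex hull in CCW order: (-1, -10), (1, -7), (5, 5), (4, 8), (-6, 9), (-5, -9).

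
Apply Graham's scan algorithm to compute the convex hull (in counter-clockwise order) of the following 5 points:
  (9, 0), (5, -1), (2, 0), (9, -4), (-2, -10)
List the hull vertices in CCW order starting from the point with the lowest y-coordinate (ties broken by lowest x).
Hull (CCW) = [(-2, -10), (9, -4), (9, 0), (2, 0)]

Graham scan procedure:
  1. Find the pivot p₀ = point with lowest y (tie → lowest x): (-2, -10).
  2. Sort the remaining points by polar angle around p₀.
  3. Walk through sorted points, maintaining a stack; pop the top while the last three entries make a non-left turn (cross product ≤ 0).
  4. Final stack is the convex hull in CCW order: (-2, -10), (9, -4), (9, 0), (2, 0).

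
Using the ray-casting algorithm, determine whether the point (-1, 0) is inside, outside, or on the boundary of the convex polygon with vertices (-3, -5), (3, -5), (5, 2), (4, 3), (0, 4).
The point (-1, 0) lies strictly inside the polygon

Cast a horizontal ray to the right from the query point and count how many polygon edges it crosses (each edge strictly once or zero times, handled with the usual half-open convention). 
Parity of crossings → odd ⇒ inside.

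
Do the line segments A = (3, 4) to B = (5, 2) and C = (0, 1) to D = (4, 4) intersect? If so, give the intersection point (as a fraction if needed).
Yes; intersection at (24/7, 25/7) (t = 3/14 on AB, s = 6/7 on CD)

Parametrize AB as A + t(B − A) = (3 + 2 t, 4 + -2 t) and CD as C + s(D − C) = (0 + 4 s, 1 + 3 s). Solve the linear system for (t, s). Determinant = -14 ≠ 0, so a unique intersection of the containing lines exists. Solution: t = 3/14, s = 6/7 — both in [0, 1], so the segments cross. Intersection point: (24/7, 25/7).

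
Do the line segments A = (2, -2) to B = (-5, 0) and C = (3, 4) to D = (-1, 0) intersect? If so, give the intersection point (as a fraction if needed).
No (intersection of containing lines falls outside at least one segment)

Parametrize and solve: t = 5/9, s = 11/9. At least one of these is outside [0, 1], so the segments do not intersect.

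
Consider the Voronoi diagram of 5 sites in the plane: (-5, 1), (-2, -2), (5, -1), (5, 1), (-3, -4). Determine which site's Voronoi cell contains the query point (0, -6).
Nearest site = (-3, -4)

The Voronoi cell of site s contains exactly those query points closer to s than to any other site. Compute squared distances from q = (0, -6) to each site:
  (-3 − 0)² + (-4 − -6)² = 13
  (-2 − 0)² + (-2 − -6)² = 20
  (5 − 0)² + (-1 − -6)² = 50
  (-5 − 0)² + (1 − -6)² = 74
  (5 − 0)² + (1 − -6)² = 74
Minimum is attained by (-3, -4), so q lies in its Voronoi cell.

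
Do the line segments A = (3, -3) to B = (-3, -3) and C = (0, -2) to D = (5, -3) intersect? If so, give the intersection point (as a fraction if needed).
No (intersection of containing lines falls outside at least one segment)

Parametrize and solve: t = -1/3, s = 1. At least one of these is outside [0, 1], so the segments do not intersect.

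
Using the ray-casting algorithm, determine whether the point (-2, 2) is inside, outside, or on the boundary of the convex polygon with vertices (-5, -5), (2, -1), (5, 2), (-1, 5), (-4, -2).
The point (-2, 2) lies strictly inside the polygon

Cast a horizontal ray to the right from the query point and count how many polygon edges it crosses (each edge strictly once or zero times, handled with the usual half-open convention). 
Parity of crossings → odd ⇒ inside.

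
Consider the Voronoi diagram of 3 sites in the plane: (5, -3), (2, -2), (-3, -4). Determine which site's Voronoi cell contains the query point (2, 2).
Nearest site = (2, -2)

The Voronoi cell of site s contains exactly those query points closer to s than to any other site. Compute squared distances from q = (2, 2) to each site:
  (2 − 2)² + (-2 − 2)² = 16
  (5 − 2)² + (-3 − 2)² = 34
  (-3 − 2)² + (-4 − 2)² = 61
Minimum is attained by (2, -2), so q lies in its Voronoi cell.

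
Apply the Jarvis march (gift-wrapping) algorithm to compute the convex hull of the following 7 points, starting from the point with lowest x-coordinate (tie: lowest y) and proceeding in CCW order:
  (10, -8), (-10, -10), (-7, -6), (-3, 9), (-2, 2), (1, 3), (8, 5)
Hull (CCW) = [(-10, -10), (10, -8), (8, 5), (-3, 9)]

Jarvis march: at each step, from the current hull vertex p, select the next vertex q as the point such that every other point lies strictly to the left of (or on) the directed line p → q. (Equivalently: for every other point r, the cross product (q − p) × (r − p) ≥ 0.)
Starting point (lowest x, tie lowest y): (-10, -10). Wrap until returning to start. Resulting hull: (-10, -10), (10, -8), (8, 5), (-3, 9).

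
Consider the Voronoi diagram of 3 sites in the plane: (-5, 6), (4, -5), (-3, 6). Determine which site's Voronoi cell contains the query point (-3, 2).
Nearest site = (-3, 6)

The Voronoi cell of site s contains exactly those query points closer to s than to any other site. Compute squared distances from q = (-3, 2) to each site:
  (-3 − -3)² + (6 − 2)² = 16
  (-5 − -3)² + (6 − 2)² = 20
  (4 − -3)² + (-5 − 2)² = 98
Minimum is attained by (-3, 6), so q lies in its Voronoi cell.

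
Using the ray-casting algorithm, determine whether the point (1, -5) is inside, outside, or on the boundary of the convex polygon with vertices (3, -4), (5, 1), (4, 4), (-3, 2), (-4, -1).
The point (1, -5) lies strictly outside the polygon

Cast a horizontal ray to the right from the query point and count how many polygon edges it crosses (each edge strictly once or zero times, handled with the usual half-open convention). 
Parity of crossings → even ⇒ outside.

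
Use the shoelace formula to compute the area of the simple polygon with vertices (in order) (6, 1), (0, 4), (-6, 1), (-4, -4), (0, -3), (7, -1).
Area = 61

Shoelace formula: Area = (1/2) |Σ_i (x_i · y_{i+1} − x_{i+1} · y_i)| (indices mod n). Compute each cross term:
  (6)(4) − (0)(1) = 24
  (0)(1) − (-6)(4) = 24
  (-6)(-4) − (-4)(1) = 28
  (-4)(-3) − (0)(-4) = 12
  (0)(-1) − (7)(-3) = 21
  (7)(1) − (6)(-1) = 13
Sum = 122, so (signed) Area = 122/2 = 61, |Area| = 61.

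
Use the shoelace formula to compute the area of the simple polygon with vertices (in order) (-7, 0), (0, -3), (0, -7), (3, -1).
Area = 35/2

Shoelace formula: Area = (1/2) |Σ_i (x_i · y_{i+1} − x_{i+1} · y_i)| (indices mod n). Compute each cross term:
  (-7)(-3) − (0)(0) = 21
  (0)(-7) − (0)(-3) = 0
  (0)(-1) − (3)(-7) = 21
  (3)(0) − (-7)(-1) = -7
Sum = 35, so (signed) Area = 35/2 = 35/2, |Area| = 35/2.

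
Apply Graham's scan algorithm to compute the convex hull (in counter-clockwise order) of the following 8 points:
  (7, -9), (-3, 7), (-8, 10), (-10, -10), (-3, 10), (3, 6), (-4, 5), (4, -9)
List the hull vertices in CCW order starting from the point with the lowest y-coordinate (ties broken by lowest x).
Hull (CCW) = [(-10, -10), (7, -9), (3, 6), (-3, 10), (-8, 10)]

Graham scan procedure:
  1. Find the pivot p₀ = point with lowest y (tie → lowest x): (-10, -10).
  2. Sort the remaining points by polar angle around p₀.
  3. Walk through sorted points, maintaining a stack; pop the top while the last three entries make a non-left turn (cross product ≤ 0).
  4. Final stack is the convex hull in CCW order: (-10, -10), (7, -9), (3, 6), (-3, 10), (-8, 10).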